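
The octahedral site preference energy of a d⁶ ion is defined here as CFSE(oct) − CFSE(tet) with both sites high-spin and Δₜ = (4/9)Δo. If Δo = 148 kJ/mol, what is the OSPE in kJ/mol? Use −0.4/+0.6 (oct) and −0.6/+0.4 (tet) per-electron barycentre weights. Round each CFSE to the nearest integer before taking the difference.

Octahedral (high-spin): t₂g⁴ eg², CFSE = 4(−0.4) + 2(+0.6) = -0.4Δo = -0.4 × 148 = -59 kJ/mol.
In a tetrahedral site the filling is e³ t₂³: CFSE(tet) = -0.6Δₜ = -0.6 × (4/9)(148) = -39 kJ/mol.
Subtracting, OSPE = -59 − (-39) = -20 kJ/mol.

-20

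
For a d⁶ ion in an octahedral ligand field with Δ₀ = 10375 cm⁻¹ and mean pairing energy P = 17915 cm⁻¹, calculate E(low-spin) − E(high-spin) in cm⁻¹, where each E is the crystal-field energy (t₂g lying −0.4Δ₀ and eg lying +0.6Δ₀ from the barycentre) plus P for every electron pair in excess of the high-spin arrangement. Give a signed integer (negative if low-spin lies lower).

In the high-spin limit (t₂g⁴ eg²) the orbital term is -0.4Δ₀ = -4150 cm⁻¹, with no excess pairing.
For low-spin the configuration is t₂g⁶ eg⁰: orbital energy -2.4 × 10375 = -24900 cm⁻¹, and 2 additional pairs relative to high-spin add 35830 cm⁻¹, giving 10930 cm⁻¹.
E(LS) − E(HS) = 10930 − (-4150) = 15080 cm⁻¹.

15080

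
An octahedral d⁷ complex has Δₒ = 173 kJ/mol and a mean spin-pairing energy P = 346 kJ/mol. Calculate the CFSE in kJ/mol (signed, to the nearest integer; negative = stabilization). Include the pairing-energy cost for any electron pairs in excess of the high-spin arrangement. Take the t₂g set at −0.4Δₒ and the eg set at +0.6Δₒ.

-138

Δₒ < P, so pairing is avoided: the ground state is high-spin.
Configuration: t₂g⁵ eg².
Orbital CFSE = -0.8Δₒ = -0.8 × 173 = -138 kJ/mol.
High-spin has no excess pairs, so no pairing correction applies.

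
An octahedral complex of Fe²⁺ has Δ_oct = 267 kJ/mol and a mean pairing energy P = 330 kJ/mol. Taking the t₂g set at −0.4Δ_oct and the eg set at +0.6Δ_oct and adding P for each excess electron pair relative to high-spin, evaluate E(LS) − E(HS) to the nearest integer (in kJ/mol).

Fe²⁺: group 8, so d-count = 8 − 2 = 6.
High-spin: t₂g⁴ eg², CFSE = -0.4Δ_oct = -107 kJ/mol.
Low-spin: t₂g⁶ eg⁰, orbital CFSE = -2.4Δ_oct = -641 kJ/mol; plus 2 excess pairs × P = +660 kJ/mol; total 19 kJ/mol.
Thus E(LS) − E(HS) = 126 kJ/mol.

126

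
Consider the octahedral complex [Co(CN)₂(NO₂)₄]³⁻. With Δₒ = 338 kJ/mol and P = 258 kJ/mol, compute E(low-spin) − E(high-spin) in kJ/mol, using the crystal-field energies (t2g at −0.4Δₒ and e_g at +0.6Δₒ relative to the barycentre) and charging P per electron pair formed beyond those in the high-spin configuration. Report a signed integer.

-160

Ligand charges: 2×(-1) from CN⁻ and 4×(-1) from NO₂⁻ sum to -6; with overall charge -3, Co is +3.
Co³⁺: group 9, so d-count = 9 − 3 = 6.
In the high-spin limit (t2g^4 e_g^2) the orbital term is -0.4Δₒ = -135 kJ/mol, with no excess pairing.
For low-spin the configuration is t2g^6 e_g^0: orbital energy -2.4 × 338 = -811 kJ/mol, and 2 additional pairs relative to high-spin add 516 kJ/mol, giving -295 kJ/mol.
E(LS) − E(HS) = -295 − (-135) = -160 kJ/mol.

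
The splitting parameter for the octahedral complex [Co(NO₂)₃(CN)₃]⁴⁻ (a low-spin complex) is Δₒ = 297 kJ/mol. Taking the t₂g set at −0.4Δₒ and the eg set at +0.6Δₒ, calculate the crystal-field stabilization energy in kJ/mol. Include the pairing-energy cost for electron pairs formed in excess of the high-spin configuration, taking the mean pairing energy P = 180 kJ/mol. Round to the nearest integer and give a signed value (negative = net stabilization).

-355

Ligand charges: 3×(-1) from NO₂⁻ and 3×(-1) from CN⁻ sum to -6; with overall charge -4, Co is +2.
Group 9 minus oxidation state +2 gives a d⁷ configuration for Co²⁺.
Configuration: t₂g⁶ eg¹.
CFSE(orbital) = 6×(-0.4Δₒ) + 1×(0.6Δₒ) = -1.8Δₒ; with Δₒ = 297 kJ/mol that is -535 kJ/mol.
High-spin d⁷ would be t₂g⁵ eg² with 2 pairs; low-spin has 3, so 1 excess pair costs +1P = +180 kJ/mol.
Overall CFSE = -535 + 180 = -355 kJ/mol.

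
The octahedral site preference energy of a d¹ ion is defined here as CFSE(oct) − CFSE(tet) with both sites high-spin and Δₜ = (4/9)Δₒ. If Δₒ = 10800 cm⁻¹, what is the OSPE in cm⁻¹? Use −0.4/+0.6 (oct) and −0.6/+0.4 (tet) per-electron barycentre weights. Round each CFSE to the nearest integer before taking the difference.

-1440

Octahedral (high-spin): t₂g¹ eg⁰, CFSE = 1(−0.4) + 0(+0.6) = -0.4Δₒ = -0.4 × 10800 = -4320 cm⁻¹.
Tetrahedral e¹ t₂⁰ gives -0.6Δₜ = -0.6 × (4/9) × 10800 = -2880 cm⁻¹.
Subtracting, OSPE = -4320 − (-2880) = -1440 cm⁻¹.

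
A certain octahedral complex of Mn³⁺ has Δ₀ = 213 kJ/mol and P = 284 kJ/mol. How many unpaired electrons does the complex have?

Mn sits in group 7; removing 3 electrons leaves Mn³⁺ with 7 − 3 = 4 d electrons.
Since Δ₀ = 213 kJ/mol < P = 284 kJ/mol, the complex adopts the high-spin configuration.
That gives t2g^3 e_g^1.
Unpaired electrons: 4.

4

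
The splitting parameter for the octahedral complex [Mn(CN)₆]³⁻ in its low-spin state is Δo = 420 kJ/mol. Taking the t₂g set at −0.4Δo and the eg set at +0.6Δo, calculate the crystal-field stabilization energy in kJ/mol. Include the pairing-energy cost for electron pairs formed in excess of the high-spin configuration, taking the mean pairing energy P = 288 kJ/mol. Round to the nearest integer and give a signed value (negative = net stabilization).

Each CN⁻ contributes -1; 6 × (-1) = -6. With overall charge -3, Mn is in the +3 oxidation state.
Mn is in group 7, so Mn³⁺ is d⁴ (7 − 3 = 4).
The d⁴ electrons fill as t₂g⁴ eg⁰.
CFSE(orbital) = 4×(-0.4Δo) + 0×(0.6Δo) = -1.6Δo; with Δo = 420 kJ/mol that is -672 kJ/mol.
Pairing penalty: 1 pair vs 0 in the high-spin reference → 1 extra × P = 288 kJ/mol.
Net CFSE = -672 + 288 = -384 kJ/mol.

-384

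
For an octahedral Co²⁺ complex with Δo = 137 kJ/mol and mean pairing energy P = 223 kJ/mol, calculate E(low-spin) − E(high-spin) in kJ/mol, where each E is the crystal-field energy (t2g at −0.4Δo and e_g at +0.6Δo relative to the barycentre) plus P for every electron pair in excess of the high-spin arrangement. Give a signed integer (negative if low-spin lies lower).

Co²⁺: group 9, so d-count = 9 − 2 = 7.
High-spin d⁷ fills as t2g^5 e_g^2 with CFSE 5(−0.4) + 2(+0.6) = -0.8Δo = -110 kJ/mol.
Low-spin: t2g^6 e_g^1, orbital CFSE = -1.8Δo = -247 kJ/mol; plus 1 excess pair × P = +223 kJ/mol; total -24 kJ/mol.
The difference is -24 − (-110) = 86 kJ/mol, so high-spin lies lower.

86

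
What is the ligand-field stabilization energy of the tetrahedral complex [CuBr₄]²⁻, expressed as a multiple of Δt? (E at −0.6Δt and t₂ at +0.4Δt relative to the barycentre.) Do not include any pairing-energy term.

Each Br⁻ contributes -1; 4 × (-1) = -4. With overall charge -2, Cu is in the +2 oxidation state.
Cu²⁺: group 11, so d-count = 11 − 2 = 9.
Tetrahedral splitting is small, so the complex is high-spin.
Configuration: e⁴ t₂⁵.
CFSE = 4(-0.6Δt) + 5(0.4Δt) = -2.4Δt + 2.0Δt = -0.4Δt.

-0.4 Δt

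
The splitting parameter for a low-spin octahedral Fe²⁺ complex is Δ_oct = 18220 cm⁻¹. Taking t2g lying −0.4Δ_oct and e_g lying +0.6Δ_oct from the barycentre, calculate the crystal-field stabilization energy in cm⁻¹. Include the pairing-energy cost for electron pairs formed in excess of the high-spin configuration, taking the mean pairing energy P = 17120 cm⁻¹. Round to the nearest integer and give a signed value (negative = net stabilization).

-9488

Fe²⁺: group 8, so d-count = 8 − 2 = 6.
Configuration: t2g^6 e_g^0.
The orbital stabilization is -2.4Δ_oct = -2.4 × 18220 = -43728 cm⁻¹.
High-spin d⁶ would be t2g^4 e_g^2 with 1 pair; low-spin has 3, so 2 excess pairs cost +2P = +34240 cm⁻¹.
Net CFSE = -43728 + 34240 = -9488 cm⁻¹.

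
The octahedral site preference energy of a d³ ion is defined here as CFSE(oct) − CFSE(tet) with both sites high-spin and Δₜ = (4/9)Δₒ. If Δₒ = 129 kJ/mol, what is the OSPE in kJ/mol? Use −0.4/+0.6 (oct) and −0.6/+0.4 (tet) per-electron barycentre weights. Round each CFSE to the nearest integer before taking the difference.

-109

In an octahedral site d³ (HS) is t2g^3 e_g^0, giving CFSE(oct) = -1.2Δₒ = -155 kJ/mol.
Tetrahedral: e^2 t2^1, CFSE = 2(−0.6) + 1(+0.4) = -0.8Δₜ = -0.8 × (4/9) × 129 = -46 kJ/mol.
OSPE = -155 − (-46) = -109 kJ/mol.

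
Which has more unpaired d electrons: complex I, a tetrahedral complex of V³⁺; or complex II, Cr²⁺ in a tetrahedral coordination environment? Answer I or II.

I: V³⁺: group 5, so d-count = 5 − 3 = 2; With tetrahedral geometry the complex is necessarily high-spin; e^2 t2^0 → 2 unpaired.
II: Cr²⁺: group 6, so d-count = 6 − 2 = 4; Tetrahedral fields are weak (Δₜ ≈ 4/9 Δₒ), so electrons fill high-spin; e² t₂² → 4 unpaired.
So II has more unpaired electrons.

II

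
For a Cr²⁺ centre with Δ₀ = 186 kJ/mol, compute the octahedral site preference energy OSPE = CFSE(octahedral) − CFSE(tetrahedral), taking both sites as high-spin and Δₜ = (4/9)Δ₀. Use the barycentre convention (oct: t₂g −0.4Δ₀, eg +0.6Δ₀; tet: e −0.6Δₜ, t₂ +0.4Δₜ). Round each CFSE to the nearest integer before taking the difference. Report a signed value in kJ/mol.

Cr²⁺: group 6, so d-count = 6 − 2 = 4.
In an octahedral site d⁴ (HS) is t2g^3 e_g^1, giving CFSE(oct) = -0.6Δ₀ = -112 kJ/mol.
Tetrahedral e^2 t2^2 gives -0.4Δₜ = -0.4 × (4/9) × 186 = -33 kJ/mol.
OSPE = -112 − (-33) = -79 kJ/mol.

-79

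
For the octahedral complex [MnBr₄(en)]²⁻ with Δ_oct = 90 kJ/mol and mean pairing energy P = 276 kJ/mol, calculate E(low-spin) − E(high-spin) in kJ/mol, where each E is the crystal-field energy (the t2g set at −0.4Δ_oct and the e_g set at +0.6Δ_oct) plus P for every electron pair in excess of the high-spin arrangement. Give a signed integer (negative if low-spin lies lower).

372

Ligand charges: 4×(-1) from Br⁻ and 1×(+0) from en sum to -4; with overall charge -2, Mn is +2.
Mn is in group 7, so Mn²⁺ is d⁵ (7 − 2 = 5).
High-spin: t2g^3 e_g^2, CFSE = 0.0Δ_oct = 0 kJ/mol.
Low-spin: t2g^5 e_g^0, orbital CFSE = -2.0Δ_oct = -180 kJ/mol; plus 2 excess pairs × P = +552 kJ/mol; total 372 kJ/mol.
The difference is 372 − (0) = 372 kJ/mol, so high-spin lies lower.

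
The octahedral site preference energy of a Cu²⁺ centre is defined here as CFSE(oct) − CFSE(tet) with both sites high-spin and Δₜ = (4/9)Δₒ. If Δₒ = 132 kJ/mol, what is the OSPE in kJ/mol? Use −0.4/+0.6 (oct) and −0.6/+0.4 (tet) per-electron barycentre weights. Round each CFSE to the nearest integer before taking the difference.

Cu sits in group 11; removing 2 electrons leaves Cu²⁺ with 11 − 2 = 9 d electrons.
Octahedral high-spin t₂g⁶ eg³: CFSE = -0.6 × 132 = -79 kJ/mol.
Tetrahedral: e⁴ t₂⁵, CFSE = 4(−0.6) + 5(+0.4) = -0.4Δₜ = -0.4 × (4/9) × 132 = -23 kJ/mol.
OSPE = CFSE(oct) − CFSE(tet) = -79 − (-23) = -56 kJ/mol.

-56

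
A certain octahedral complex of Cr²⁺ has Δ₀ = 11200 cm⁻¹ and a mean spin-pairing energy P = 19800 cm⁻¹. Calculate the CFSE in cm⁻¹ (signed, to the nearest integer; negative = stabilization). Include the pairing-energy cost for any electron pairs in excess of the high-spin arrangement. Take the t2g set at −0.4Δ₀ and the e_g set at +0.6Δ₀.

-6720

Cr is in group 6, so Cr²⁺ is d⁴ (6 − 2 = 4).
Since Δ₀ = 11200 cm⁻¹ < P = 19800 cm⁻¹, the complex adopts the high-spin configuration.
That gives t2g^3 e_g^1.
Orbital CFSE = -0.6Δ₀ = -0.6 × 11200 = -6720 cm⁻¹.
High-spin has no excess pairs, so no pairing correction applies.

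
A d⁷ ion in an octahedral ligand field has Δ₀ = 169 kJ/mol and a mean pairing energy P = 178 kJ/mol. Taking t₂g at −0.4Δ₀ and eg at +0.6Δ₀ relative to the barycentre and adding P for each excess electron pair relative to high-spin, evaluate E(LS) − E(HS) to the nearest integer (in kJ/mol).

9

High-spin d⁷ fills as t₂g⁵ eg² with CFSE 5(−0.4) + 2(+0.6) = -0.8Δ₀ = -135 kJ/mol.
Low-spin t₂g⁶ eg¹ gives -1.8Δ₀ = -304 kJ/mol, but forming 1 extra pair costs 1P = 178 kJ/mol, so E(LS) = -304 + 178 = -126 kJ/mol.
The difference is -126 − (-135) = 9 kJ/mol, so high-spin lies lower.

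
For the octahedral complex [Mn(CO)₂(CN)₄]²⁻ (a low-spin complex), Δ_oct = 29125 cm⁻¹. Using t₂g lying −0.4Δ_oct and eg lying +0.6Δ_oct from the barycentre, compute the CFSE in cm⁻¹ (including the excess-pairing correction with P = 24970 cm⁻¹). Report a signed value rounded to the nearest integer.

-8310

Ligand charges: 2×(+0) from CO and 4×(-1) from CN⁻ sum to -4; with overall charge -2, Mn is +2.
Mn²⁺: group 7, so d-count = 7 − 2 = 5.
Configuration: t₂g⁵ eg⁰.
The orbital stabilization is -2.0Δ_oct = -2.0 × 29125 = -58250 cm⁻¹.
Relative to high-spin t₂g³ eg² (0 paired), the low-spin configuration has 2 additional pairs, contributing +2 × 24970 = +49940 cm⁻¹.
Combining: -58250 + 49940 = -8310 cm⁻¹.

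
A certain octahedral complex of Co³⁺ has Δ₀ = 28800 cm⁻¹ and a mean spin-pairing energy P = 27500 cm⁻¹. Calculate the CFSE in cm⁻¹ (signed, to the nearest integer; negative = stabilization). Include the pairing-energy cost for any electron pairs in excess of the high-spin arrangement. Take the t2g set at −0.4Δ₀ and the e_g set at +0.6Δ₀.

-14120

Co³⁺: group 9, so d-count = 9 − 3 = 6.
Δ₀ > P, so pairing is preferred: the ground state is low-spin.
Filling d⁶ accordingly: t2g^6 e_g^0.
Orbital CFSE = -2.4Δ₀ = -2.4 × 28800 = -69120 cm⁻¹.
Excess pairs vs high-spin: 3 − 1 = 2; pairing cost = +55000 cm⁻¹.
Net CFSE = -69120 + 55000 = -14120 cm⁻¹.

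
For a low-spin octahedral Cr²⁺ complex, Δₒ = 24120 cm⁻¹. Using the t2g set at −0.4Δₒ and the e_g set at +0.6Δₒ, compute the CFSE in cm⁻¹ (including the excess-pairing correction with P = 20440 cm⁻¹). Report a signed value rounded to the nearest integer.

-18152

Cr²⁺: group 6, so d-count = 6 − 2 = 4.
Configuration: t2g^4 e_g^0.
CFSE(orbital) = 4×(-0.4Δₒ) + 0×(0.6Δₒ) = -1.6Δₒ; with Δₒ = 24120 cm⁻¹ that is -38592 cm⁻¹.
High-spin d⁴ would be t2g^3 e_g^1 with 0 pairs; low-spin has 1, so 1 excess pair costs +1P = +20440 cm⁻¹.
Net CFSE = -38592 + 20440 = -18152 cm⁻¹.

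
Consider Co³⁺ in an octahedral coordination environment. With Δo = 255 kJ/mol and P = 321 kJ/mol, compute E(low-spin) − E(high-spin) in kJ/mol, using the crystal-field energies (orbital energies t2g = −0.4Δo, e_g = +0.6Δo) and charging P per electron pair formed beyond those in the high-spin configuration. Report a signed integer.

Co is in group 9, so Co³⁺ is d⁶ (9 − 3 = 6).
High-spin: t2g^4 e_g^2, CFSE = -0.4Δo = -102 kJ/mol.
Low-spin t2g^6 e_g^0 gives -2.4Δo = -612 kJ/mol, but forming 2 extra pairs costs 2P = 642 kJ/mol, so E(LS) = -612 + 642 = 30 kJ/mol.
E(LS) − E(HS) = 30 − (-102) = 132 kJ/mol.

132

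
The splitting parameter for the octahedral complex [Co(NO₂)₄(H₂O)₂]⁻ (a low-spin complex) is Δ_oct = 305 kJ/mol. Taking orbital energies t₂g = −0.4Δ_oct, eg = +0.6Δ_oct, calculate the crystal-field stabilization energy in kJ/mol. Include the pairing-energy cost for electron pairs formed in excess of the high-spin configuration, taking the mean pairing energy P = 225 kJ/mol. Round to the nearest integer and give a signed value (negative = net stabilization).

-282

Ligand charges: 4×(-1) from NO₂⁻ and 2×(+0) from H₂O sum to -4; with overall charge -1, Co is +3.
Co³⁺: group 9, so d-count = 9 − 3 = 6.
The d⁶ electrons fill as t₂g⁶ eg⁰.
Orbital CFSE = 6(-0.4) + 0(0.6) = -2.4Δ_oct = -2.4 × 305 = -732 kJ/mol.
High-spin d⁶ would be t₂g⁴ eg² with 1 pair; low-spin has 3, so 2 excess pairs cost +2P = +450 kJ/mol.
Combining: -732 + 450 = -282 kJ/mol.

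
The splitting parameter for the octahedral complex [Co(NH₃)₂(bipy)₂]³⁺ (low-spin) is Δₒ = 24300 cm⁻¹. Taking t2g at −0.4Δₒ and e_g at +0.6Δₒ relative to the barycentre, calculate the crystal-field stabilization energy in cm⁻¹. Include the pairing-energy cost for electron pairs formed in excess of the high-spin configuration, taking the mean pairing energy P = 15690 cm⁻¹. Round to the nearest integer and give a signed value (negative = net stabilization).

-26940

Ligand charges: 2×(+0) from NH₃ and 2×(+0) from bipy sum to +0; with overall charge +3, Co is +3.
Group 9 minus oxidation state +3 gives a d⁶ configuration for Co³⁺.
The d⁶ electrons fill as t2g^6 e_g^0.
CFSE(orbital) = 6×(-0.4Δₒ) + 0×(0.6Δₒ) = -2.4Δₒ; with Δₒ = 24300 cm⁻¹ that is -58320 cm⁻¹.
Relative to high-spin t2g^4 e_g^2 (1 paired), the low-spin configuration has 2 additional pairs, contributing +2 × 15690 = +31380 cm⁻¹.
Overall CFSE = -58320 + 31380 = -26940 cm⁻¹.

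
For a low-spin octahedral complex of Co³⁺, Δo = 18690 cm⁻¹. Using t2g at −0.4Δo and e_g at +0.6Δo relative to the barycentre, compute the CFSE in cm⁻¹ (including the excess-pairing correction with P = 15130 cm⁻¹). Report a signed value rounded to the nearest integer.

Co is in group 9, so Co³⁺ is d⁶ (9 − 3 = 6).
The d⁶ electrons fill as t2g^6 e_g^0.
The orbital stabilization is -2.4Δo = -2.4 × 18690 = -44856 cm⁻¹.
Relative to high-spin t2g^4 e_g^2 (1 paired), the low-spin configuration has 2 additional pairs, contributing +2 × 15130 = +30260 cm⁻¹.
Net CFSE = -44856 + 30260 = -14596 cm⁻¹.

-14596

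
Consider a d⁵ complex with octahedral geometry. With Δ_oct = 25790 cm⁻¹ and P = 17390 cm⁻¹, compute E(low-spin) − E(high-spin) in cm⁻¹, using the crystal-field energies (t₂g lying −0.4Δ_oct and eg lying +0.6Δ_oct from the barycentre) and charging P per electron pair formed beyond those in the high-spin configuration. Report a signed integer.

-16800

In the high-spin limit (t₂g³ eg²) the orbital term is 0.0Δ_oct = 0 cm⁻¹, with no excess pairing.
Low-spin: t₂g⁵ eg⁰, orbital CFSE = -2.0Δ_oct = -51580 cm⁻¹; plus 2 excess pairs × P = +34780 cm⁻¹; total -16800 cm⁻¹.
E(LS) − E(HS) = -16800 − (0) = -16800 cm⁻¹.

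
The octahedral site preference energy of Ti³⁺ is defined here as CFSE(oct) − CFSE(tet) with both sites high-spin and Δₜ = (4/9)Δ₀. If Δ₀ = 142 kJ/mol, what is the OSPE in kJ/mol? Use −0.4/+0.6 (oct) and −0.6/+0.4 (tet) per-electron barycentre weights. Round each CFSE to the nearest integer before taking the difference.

Ti³⁺: group 4, so d-count = 4 − 3 = 1.
Octahedral high-spin t2g^1 e_g^0: CFSE = -0.4 × 142 = -57 kJ/mol.
Tetrahedral: e^1 t2^0, CFSE = 1(−0.6) + 0(+0.4) = -0.6Δₜ = -0.6 × (4/9) × 142 = -38 kJ/mol.
OSPE = -57 − (-38) = -19 kJ/mol.

-19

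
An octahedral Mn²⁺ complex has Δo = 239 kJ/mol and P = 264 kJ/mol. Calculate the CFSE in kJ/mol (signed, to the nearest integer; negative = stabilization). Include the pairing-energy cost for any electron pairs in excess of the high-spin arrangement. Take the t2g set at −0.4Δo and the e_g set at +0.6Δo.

0

Mn²⁺: group 7, so d-count = 7 − 2 = 5.
Since Δo = 239 kJ/mol < P = 264 kJ/mol, the complex adopts the high-spin configuration.
Configuration: t2g^3 e_g^2.
Orbital CFSE = 0.0Δo = 0.0 × 239 = 0 kJ/mol.
High-spin has no excess pairs, so no pairing correction applies.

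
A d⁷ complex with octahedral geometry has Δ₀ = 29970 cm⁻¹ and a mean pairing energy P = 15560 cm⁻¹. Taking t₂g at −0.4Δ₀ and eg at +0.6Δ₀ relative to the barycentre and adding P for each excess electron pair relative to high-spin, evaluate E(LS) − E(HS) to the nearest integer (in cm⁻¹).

In the high-spin limit (t₂g⁵ eg²) the orbital term is -0.8Δ₀ = -23976 cm⁻¹, with no excess pairing.
For low-spin the configuration is t₂g⁶ eg¹: orbital energy -1.8 × 29970 = -53946 cm⁻¹, and 1 additional pair relative to high-spin adds 15560 cm⁻¹, giving -38386 cm⁻¹.
E(LS) − E(HS) = -38386 − (-23976) = -14410 cm⁻¹.

-14410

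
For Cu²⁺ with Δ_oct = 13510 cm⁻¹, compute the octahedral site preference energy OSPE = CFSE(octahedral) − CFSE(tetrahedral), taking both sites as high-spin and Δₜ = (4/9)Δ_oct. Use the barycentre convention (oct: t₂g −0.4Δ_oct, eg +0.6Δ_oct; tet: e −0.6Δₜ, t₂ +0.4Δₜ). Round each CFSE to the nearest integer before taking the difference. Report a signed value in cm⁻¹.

-5704

Cu sits in group 11; removing 2 electrons leaves Cu²⁺ with 11 − 2 = 9 d electrons.
In an octahedral site d⁹ (HS) is t2g^6 e_g^3, giving CFSE(oct) = -0.6Δ_oct = -8106 cm⁻¹.
In a tetrahedral site the filling is e^4 t2^5: CFSE(tet) = -0.4Δₜ = -0.4 × (4/9)(13510) = -2402 cm⁻¹.
Subtracting, OSPE = -8106 − (-2402) = -5704 cm⁻¹.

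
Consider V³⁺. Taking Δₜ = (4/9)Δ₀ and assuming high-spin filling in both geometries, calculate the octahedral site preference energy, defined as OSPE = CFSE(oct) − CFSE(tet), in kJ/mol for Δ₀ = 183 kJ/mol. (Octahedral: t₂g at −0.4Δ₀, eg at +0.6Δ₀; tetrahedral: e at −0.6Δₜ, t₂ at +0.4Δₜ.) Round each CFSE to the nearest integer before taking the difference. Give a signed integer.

Group 5 minus oxidation state +3 gives a d² configuration for V³⁺.
Octahedral high-spin t₂g² eg⁰: CFSE = -0.8 × 183 = -146 kJ/mol.
Tetrahedral: e² t₂⁰, CFSE = 2(−0.6) + 0(+0.4) = -1.2Δₜ = -1.2 × (4/9) × 183 = -98 kJ/mol.
OSPE = CFSE(oct) − CFSE(tet) = -146 − (-98) = -48 kJ/mol.

-48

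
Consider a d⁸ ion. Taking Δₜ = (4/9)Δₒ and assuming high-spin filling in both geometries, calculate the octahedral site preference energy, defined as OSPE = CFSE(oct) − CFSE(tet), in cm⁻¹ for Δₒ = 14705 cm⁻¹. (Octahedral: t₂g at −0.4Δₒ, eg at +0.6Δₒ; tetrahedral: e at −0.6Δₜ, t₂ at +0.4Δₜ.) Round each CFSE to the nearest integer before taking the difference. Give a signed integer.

-12418

In an octahedral site d⁸ (HS) is t2g^6 e_g^2, giving CFSE(oct) = -1.2Δₒ = -17646 cm⁻¹.
Tetrahedral: e^4 t2^4, CFSE = 4(−0.6) + 4(+0.4) = -0.8Δₜ = -0.8 × (4/9) × 14705 = -5228 cm⁻¹.
OSPE = -17646 − (-5228) = -12418 cm⁻¹.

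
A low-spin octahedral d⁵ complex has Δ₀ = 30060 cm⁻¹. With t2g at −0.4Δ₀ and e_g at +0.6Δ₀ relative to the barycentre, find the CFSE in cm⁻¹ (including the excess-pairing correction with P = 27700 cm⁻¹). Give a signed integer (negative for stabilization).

-4720

The d⁵ electrons fill as t2g^5 e_g^0.
Orbital CFSE = 5(-0.4) + 0(0.6) = -2.0Δ₀ = -2.0 × 30060 = -60120 cm⁻¹.
High-spin d⁵ would be t2g^3 e_g^2 with 0 pairs; low-spin has 2, so 2 excess pairs cost +2P = +55400 cm⁻¹.
Combining: -60120 + 55400 = -4720 cm⁻¹.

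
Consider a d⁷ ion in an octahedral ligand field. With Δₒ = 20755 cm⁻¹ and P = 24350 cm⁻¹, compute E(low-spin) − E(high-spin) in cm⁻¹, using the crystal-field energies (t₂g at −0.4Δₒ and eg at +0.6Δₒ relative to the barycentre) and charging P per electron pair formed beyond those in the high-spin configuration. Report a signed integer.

3595

High-spin d⁷ fills as t₂g⁵ eg² with CFSE 5(−0.4) + 2(+0.6) = -0.8Δₒ = -16604 cm⁻¹.
Low-spin t₂g⁶ eg¹ gives -1.8Δₒ = -37359 cm⁻¹, but forming 1 extra pair costs 1P = 24350 cm⁻¹, so E(LS) = -37359 + 24350 = -13009 cm⁻¹.
E(LS) − E(HS) = -13009 − (-16604) = 3595 cm⁻¹.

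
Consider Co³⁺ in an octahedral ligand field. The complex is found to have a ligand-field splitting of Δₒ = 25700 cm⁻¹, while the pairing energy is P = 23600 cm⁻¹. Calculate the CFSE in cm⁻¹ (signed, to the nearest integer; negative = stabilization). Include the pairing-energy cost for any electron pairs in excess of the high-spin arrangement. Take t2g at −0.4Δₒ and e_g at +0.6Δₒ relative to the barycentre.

Co³⁺: group 9, so d-count = 9 − 3 = 6.
Here Δₒ > P (25700 > 23600), so the low-spin state is favoured.
Configuration: t2g^6 e_g^0.
Orbital CFSE = -2.4Δₒ = -2.4 × 25700 = -61680 cm⁻¹.
Excess pairs vs high-spin: 3 − 1 = 2; pairing cost = +47200 cm⁻¹.
Net CFSE = -61680 + 47200 = -14480 cm⁻¹.

-14480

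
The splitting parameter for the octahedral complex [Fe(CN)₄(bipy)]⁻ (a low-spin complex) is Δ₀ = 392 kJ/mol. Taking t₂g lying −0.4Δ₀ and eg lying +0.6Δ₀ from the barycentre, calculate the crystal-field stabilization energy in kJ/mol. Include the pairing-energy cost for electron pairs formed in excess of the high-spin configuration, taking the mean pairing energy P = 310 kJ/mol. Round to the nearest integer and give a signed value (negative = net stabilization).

Ligand charges: 4×(-1) from CN⁻ and 1×(+0) from bipy sum to -4; with overall charge -1, Fe is +3.
Fe³⁺: group 8, so d-count = 8 − 3 = 5.
Configuration: t₂g⁵ eg⁰.
Orbital CFSE = 5(-0.4) + 0(0.6) = -2.0Δ₀ = -2.0 × 392 = -784 kJ/mol.
Relative to high-spin t₂g³ eg² (0 paired), the low-spin configuration has 2 additional pairs, contributing +2 × 310 = +620 kJ/mol.
Net CFSE = -784 + 620 = -164 kJ/mol.

-164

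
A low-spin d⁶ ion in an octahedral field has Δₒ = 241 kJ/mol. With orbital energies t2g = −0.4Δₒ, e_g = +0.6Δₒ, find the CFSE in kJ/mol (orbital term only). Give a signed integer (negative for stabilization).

-578

Configuration: t2g^6 e_g^0.
The orbital stabilization is -2.4Δₒ = -2.4 × 241 = -578 kJ/mol.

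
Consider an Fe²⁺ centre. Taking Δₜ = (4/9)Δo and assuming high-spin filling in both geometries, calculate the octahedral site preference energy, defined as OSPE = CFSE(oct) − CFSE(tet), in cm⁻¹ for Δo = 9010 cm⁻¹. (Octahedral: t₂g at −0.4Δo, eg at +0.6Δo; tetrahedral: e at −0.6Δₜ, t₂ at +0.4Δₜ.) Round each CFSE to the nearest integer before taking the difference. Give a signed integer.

-1201

Fe is in group 8, so Fe²⁺ is d⁶ (8 − 2 = 6).
Octahedral high-spin t₂g⁴ eg²: CFSE = -0.4 × 9010 = -3604 cm⁻¹.
Tetrahedral: e³ t₂³, CFSE = 3(−0.6) + 3(+0.4) = -0.6Δₜ = -0.6 × (4/9) × 9010 = -2403 cm⁻¹.
OSPE = -3604 − (-2403) = -1201 cm⁻¹.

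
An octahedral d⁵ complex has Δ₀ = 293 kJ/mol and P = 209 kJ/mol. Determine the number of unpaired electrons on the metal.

1

Δ₀ > P, so pairing is preferred: the ground state is low-spin.
Configuration: t2g^5 e_g^0.
Unpaired electrons: 1.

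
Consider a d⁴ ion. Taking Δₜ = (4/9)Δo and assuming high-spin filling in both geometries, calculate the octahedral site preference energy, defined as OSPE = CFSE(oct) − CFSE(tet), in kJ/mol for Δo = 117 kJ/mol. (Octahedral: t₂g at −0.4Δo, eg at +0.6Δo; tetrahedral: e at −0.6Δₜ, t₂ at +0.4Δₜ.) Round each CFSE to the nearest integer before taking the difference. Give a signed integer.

Octahedral high-spin t2g^3 e_g^1: CFSE = -0.6 × 117 = -70 kJ/mol.
Tetrahedral: e^2 t2^2, CFSE = 2(−0.6) + 2(+0.4) = -0.4Δₜ = -0.4 × (4/9) × 117 = -21 kJ/mol.
OSPE = -70 − (-21) = -49 kJ/mol.

-49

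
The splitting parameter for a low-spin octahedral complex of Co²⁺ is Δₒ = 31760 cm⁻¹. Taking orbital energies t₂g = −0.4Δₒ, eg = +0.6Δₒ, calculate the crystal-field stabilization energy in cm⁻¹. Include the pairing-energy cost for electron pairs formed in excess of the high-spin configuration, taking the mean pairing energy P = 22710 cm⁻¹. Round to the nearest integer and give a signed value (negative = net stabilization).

-34458

Co²⁺: group 9, so d-count = 9 − 2 = 7.
The d⁷ electrons fill as t₂g⁶ eg¹.
Orbital CFSE = 6(-0.4) + 1(0.6) = -1.8Δₒ = -1.8 × 31760 = -57168 cm⁻¹.
Pairing penalty: 3 pairs vs 2 in the high-spin reference → 1 extra × P = 22710 cm⁻¹.
Net CFSE = -57168 + 22710 = -34458 cm⁻¹.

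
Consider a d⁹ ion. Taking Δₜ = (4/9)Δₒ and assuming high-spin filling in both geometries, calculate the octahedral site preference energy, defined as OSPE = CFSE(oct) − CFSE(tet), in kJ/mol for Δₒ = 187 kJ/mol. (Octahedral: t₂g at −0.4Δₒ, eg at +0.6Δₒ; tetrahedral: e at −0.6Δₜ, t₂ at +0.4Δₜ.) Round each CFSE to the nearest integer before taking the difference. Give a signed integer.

-79

In an octahedral site d⁹ (HS) is t2g^6 e_g^3, giving CFSE(oct) = -0.6Δₒ = -112 kJ/mol.
Tetrahedral e^4 t2^5 gives -0.4Δₜ = -0.4 × (4/9) × 187 = -33 kJ/mol.
OSPE = CFSE(oct) − CFSE(tet) = -112 − (-33) = -79 kJ/mol.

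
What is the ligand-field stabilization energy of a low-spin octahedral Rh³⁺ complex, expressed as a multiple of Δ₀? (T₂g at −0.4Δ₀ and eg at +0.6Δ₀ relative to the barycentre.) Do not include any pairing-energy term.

Rh³⁺: group 9, so d-count = 9 − 3 = 6.
Configuration: t₂g⁶ eg⁰.
CFSE = 6(-0.4Δ₀) + 0(0.6Δ₀) = -2.4Δ₀ + 0.0Δ₀ = -2.4Δ₀.

-2.4 Δ₀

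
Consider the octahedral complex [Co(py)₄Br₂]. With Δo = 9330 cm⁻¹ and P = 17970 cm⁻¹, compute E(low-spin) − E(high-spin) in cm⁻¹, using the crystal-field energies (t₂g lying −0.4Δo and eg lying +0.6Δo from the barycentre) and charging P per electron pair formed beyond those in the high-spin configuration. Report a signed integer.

Ligand charges: 4×(+0) from py and 2×(-1) from Br⁻ sum to -2; with overall charge +0, Co is +2.
Co²⁺: group 9, so d-count = 9 − 2 = 7.
High-spin: t₂g⁵ eg², CFSE = -0.8Δo = -7464 cm⁻¹.
For low-spin the configuration is t₂g⁶ eg¹: orbital energy -1.8 × 9330 = -16794 cm⁻¹, and 1 additional pair relative to high-spin adds 17970 cm⁻¹, giving 1176 cm⁻¹.
Thus E(LS) − E(HS) = 8640 cm⁻¹.

8640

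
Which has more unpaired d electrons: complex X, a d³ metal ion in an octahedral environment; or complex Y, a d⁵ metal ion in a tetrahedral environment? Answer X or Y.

X: For octahedral d³ the high- and low-spin configurations coincide; t2g^3 e_g^0 → 3 unpaired.
Y: Tetrahedral fields are weak (Δₜ ≈ 4/9 Δₒ), so electrons fill high-spin; e² t₂³ → 5 unpaired.
So Y has more unpaired electrons.

Y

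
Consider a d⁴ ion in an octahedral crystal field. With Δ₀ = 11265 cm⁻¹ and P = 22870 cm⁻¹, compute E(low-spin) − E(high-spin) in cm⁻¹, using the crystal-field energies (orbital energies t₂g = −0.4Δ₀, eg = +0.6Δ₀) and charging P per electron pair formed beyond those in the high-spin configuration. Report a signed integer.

11605

In the high-spin limit (t₂g³ eg¹) the orbital term is -0.6Δ₀ = -6759 cm⁻¹, with no excess pairing.
Low-spin t₂g⁴ eg⁰ gives -1.6Δ₀ = -18024 cm⁻¹, but forming 1 extra pair costs 1P = 22870 cm⁻¹, so E(LS) = -18024 + 22870 = 4846 cm⁻¹.
The difference is 4846 − (-6759) = 11605 cm⁻¹, so high-spin lies lower.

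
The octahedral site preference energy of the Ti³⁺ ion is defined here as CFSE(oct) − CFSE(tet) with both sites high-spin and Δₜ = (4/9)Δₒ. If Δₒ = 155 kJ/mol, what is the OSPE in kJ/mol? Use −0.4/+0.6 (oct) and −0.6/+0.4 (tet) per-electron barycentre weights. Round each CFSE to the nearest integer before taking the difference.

-21

Ti sits in group 4; removing 3 electrons leaves Ti³⁺ with 4 − 3 = 1 d electrons.
Octahedral (high-spin): t₂g¹ eg⁰, CFSE = 1(−0.4) + 0(+0.6) = -0.4Δₒ = -0.4 × 155 = -62 kJ/mol.
Tetrahedral e¹ t₂⁰ gives -0.6Δₜ = -0.6 × (4/9) × 155 = -41 kJ/mol.
OSPE = -62 − (-41) = -21 kJ/mol.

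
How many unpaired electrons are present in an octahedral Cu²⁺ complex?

Cu sits in group 11; removing 2 electrons leaves Cu²⁺ with 11 − 2 = 9 d electrons.
For octahedral d⁹ the high- and low-spin configurations coincide.
Configuration: t2g^6 e_g^3, giving 1 unpaired electron.

1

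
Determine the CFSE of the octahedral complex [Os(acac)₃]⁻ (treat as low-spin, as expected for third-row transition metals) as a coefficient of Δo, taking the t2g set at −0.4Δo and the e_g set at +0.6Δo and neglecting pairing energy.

-2.4 Δo

Each acac⁻ contributes -1; 3 × (-1) = -3. With overall charge -1, Os is in the +2 oxidation state.
Group 8 minus oxidation state +2 gives a d⁶ configuration for Os²⁺.
Configuration: t2g^6 e_g^0.
CFSE = 6(-0.4Δo) + 0(0.6Δo) = -2.4Δo + 0.0Δo = -2.4Δo.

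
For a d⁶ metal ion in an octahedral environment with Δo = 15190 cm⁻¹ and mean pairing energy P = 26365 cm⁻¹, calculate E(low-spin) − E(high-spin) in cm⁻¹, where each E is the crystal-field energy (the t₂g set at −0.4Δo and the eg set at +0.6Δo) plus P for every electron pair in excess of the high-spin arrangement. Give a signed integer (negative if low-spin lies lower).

22350

High-spin: t₂g⁴ eg², CFSE = -0.4Δo = -6076 cm⁻¹.
Low-spin: t₂g⁶ eg⁰, orbital CFSE = -2.4Δo = -36456 cm⁻¹; plus 2 excess pairs × P = +52730 cm⁻¹; total 16274 cm⁻¹.
Thus E(LS) − E(HS) = 22350 cm⁻¹.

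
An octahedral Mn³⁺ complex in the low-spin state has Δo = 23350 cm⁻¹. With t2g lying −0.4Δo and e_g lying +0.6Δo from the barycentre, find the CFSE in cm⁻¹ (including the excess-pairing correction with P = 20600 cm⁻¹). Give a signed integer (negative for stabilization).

-16760

Mn is in group 7, so Mn³⁺ is d⁴ (7 − 3 = 4).
The d⁴ electrons fill as t2g^4 e_g^0.
The orbital stabilization is -1.6Δo = -1.6 × 23350 = -37360 cm⁻¹.
Relative to high-spin t2g^3 e_g^1 (0 paired), the low-spin configuration has 1 additional pair, contributing +1 × 20600 = +20600 cm⁻¹.
Combining: -37360 + 20600 = -16760 cm⁻¹.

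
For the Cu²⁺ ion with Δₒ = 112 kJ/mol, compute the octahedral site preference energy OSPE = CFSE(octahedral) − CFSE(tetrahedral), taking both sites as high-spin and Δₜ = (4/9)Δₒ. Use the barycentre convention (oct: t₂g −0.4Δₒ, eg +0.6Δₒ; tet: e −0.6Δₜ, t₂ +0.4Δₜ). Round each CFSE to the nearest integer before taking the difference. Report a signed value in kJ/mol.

Group 11 minus oxidation state +2 gives a d⁹ configuration for Cu²⁺.
Octahedral high-spin t₂g⁶ eg³: CFSE = -0.6 × 112 = -67 kJ/mol.
In a tetrahedral site the filling is e⁴ t₂⁵: CFSE(tet) = -0.4Δₜ = -0.4 × (4/9)(112) = -20 kJ/mol.
Subtracting, OSPE = -67 − (-20) = -47 kJ/mol.

-47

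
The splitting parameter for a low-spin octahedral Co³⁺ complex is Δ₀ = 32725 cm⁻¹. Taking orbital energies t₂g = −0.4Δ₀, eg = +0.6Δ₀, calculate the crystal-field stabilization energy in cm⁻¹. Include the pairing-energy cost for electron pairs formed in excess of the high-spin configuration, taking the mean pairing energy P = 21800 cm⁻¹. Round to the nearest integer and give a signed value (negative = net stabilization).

-34940

Co is in group 9, so Co³⁺ is d⁶ (9 − 3 = 6).
Configuration: t₂g⁶ eg⁰.
CFSE(orbital) = 6×(-0.4Δ₀) + 0×(0.6Δ₀) = -2.4Δ₀; with Δ₀ = 32725 cm⁻¹ that is -78540 cm⁻¹.
Pairing penalty: 3 pairs vs 1 in the high-spin reference → 2 extra × P = 43600 cm⁻¹.
Net CFSE = -78540 + 43600 = -34940 cm⁻¹.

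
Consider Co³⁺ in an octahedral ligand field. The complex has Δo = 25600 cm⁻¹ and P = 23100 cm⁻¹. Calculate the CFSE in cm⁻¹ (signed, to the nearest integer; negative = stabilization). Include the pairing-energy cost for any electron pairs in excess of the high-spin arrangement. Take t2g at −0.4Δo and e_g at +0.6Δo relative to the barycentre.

-15240

Co is in group 9, so Co³⁺ is d⁶ (9 − 3 = 6).
With Δo > P the complex is low-spin.
That gives t2g^6 e_g^0.
Orbital CFSE = -2.4Δo = -2.4 × 25600 = -61440 cm⁻¹.
Excess pairs vs high-spin: 3 − 1 = 2; pairing cost = +46200 cm⁻¹.
Net CFSE = -61440 + 46200 = -15240 cm⁻¹.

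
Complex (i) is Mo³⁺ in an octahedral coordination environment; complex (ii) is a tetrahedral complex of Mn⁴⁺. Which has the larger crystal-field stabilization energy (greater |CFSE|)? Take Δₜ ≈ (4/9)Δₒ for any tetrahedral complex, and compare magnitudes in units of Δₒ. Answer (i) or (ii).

(i): Mo sits in group 6; removing 3 electrons leaves Mo³⁺ with 6 − 3 = 3 d electrons; t₂g³ eg⁰, CFSE = -1.2Δₒ.
(ii): Mn⁴⁺: group 7, so d-count = 7 − 4 = 3; Tetrahedral fields are weak (Δₜ ≈ 4/9 Δₒ), so electrons fill high-spin; e² t₂¹, CFSE = -0.8Δₜ ≈ -0.36Δₒ.
So (i) has the larger |CFSE|.

(i)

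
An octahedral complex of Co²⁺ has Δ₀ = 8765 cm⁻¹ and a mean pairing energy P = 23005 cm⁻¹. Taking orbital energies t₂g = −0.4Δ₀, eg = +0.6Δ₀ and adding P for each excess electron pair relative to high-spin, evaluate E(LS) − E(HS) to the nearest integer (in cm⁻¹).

Co²⁺: group 9, so d-count = 9 − 2 = 7.
High-spin d⁷ fills as t₂g⁵ eg² with CFSE 5(−0.4) + 2(+0.6) = -0.8Δ₀ = -7012 cm⁻¹.
For low-spin the configuration is t₂g⁶ eg¹: orbital energy -1.8 × 8765 = -15777 cm⁻¹, and 1 additional pair relative to high-spin adds 23005 cm⁻¹, giving 7228 cm⁻¹.
Thus E(LS) − E(HS) = 14240 cm⁻¹.

14240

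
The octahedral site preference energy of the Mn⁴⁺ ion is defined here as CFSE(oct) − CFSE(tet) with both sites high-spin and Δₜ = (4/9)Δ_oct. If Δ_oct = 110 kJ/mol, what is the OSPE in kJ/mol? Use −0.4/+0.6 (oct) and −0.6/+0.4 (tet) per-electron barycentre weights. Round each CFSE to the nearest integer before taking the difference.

Mn⁴⁺: group 7, so d-count = 7 − 4 = 3.
Octahedral (high-spin): t₂g³ eg⁰, CFSE = 3(−0.4) + 0(+0.6) = -1.2Δ_oct = -1.2 × 110 = -132 kJ/mol.
Tetrahedral: e² t₂¹, CFSE = 2(−0.6) + 1(+0.4) = -0.8Δₜ = -0.8 × (4/9) × 110 = -39 kJ/mol.
OSPE = CFSE(oct) − CFSE(tet) = -132 − (-39) = -93 kJ/mol.

-93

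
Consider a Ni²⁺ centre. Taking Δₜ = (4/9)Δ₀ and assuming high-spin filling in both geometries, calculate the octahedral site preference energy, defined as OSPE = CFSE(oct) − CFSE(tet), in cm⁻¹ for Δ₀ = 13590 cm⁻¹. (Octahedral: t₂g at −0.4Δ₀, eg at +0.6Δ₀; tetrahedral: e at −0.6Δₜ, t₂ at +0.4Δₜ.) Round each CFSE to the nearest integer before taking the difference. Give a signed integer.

-11476

Ni is in group 10, so Ni²⁺ is d⁸ (10 − 2 = 8).
Octahedral high-spin t₂g⁶ eg²: CFSE = -1.2 × 13590 = -16308 cm⁻¹.
Tetrahedral: e⁴ t₂⁴, CFSE = 4(−0.6) + 4(+0.4) = -0.8Δₜ = -0.8 × (4/9) × 13590 = -4832 cm⁻¹.
Subtracting, OSPE = -16308 − (-4832) = -11476 cm⁻¹.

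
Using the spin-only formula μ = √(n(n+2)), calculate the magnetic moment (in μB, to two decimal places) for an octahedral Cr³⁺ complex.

Cr sits in group 6; removing 3 electrons leaves Cr³⁺ with 6 − 3 = 3 d electrons.
Configuration: t2g^3 e_g^0 → 3 unpaired electrons.
μ(spin-only) = √[3(3+2)] = √15 ≈ 3.87 μB.

3.87 μB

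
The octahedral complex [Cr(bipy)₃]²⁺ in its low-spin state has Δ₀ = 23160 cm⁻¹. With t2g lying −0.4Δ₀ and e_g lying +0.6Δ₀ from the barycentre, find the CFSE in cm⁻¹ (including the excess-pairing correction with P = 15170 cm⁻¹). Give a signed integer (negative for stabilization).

bipy is neutral, so the +2 overall charge sits on Cr: oxidation state +2.
Cr sits in group 6; removing 2 electrons leaves Cr²⁺ with 6 − 2 = 4 d electrons.
The d⁴ electrons fill as t2g^4 e_g^0.
CFSE(orbital) = 4×(-0.4Δ₀) + 0×(0.6Δ₀) = -1.6Δ₀; with Δ₀ = 23160 cm⁻¹ that is -37056 cm⁻¹.
High-spin d⁴ would be t2g^3 e_g^1 with 0 pairs; low-spin has 1, so 1 excess pair costs +1P = +15170 cm⁻¹.
Net CFSE = -37056 + 15170 = -21886 cm⁻¹.

-21886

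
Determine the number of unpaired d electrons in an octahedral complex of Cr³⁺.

Cr is in group 6, so Cr³⁺ is d³ (6 − 3 = 3).
Configuration: t2g^3 e_g^0, giving 3 unpaired electrons.

3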